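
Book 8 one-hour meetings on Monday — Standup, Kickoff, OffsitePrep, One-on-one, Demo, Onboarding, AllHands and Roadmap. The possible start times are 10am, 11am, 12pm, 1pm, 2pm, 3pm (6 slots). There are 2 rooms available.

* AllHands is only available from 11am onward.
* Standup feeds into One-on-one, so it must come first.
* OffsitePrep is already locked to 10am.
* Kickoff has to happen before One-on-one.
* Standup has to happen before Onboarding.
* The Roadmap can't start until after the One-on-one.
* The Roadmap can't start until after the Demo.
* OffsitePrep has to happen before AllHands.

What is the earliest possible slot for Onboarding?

11am

Precedence pushes Onboarding to at least 11am.
Onboarding at 11am is achievable: OffsitePrep=10am; Roadmap=2pm; Standup=10am; One-on-one=1pm; Demo=12pm; Onboarding=11am; Kickoff=12pm; AllHands=11am.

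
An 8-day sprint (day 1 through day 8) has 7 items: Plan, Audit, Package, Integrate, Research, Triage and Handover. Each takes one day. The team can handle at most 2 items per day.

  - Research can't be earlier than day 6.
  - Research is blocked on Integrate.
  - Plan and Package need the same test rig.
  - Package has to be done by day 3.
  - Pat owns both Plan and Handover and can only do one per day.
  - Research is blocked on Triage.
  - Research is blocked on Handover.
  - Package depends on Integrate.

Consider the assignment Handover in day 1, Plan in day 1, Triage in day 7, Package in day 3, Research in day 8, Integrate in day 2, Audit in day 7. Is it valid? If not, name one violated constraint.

Pat owns both Plan and Handover and can only do one per day — violated.
Package depends on Integrate — holds.
Research can't be earlier than day 6 — holds.
Research is blocked on Integrate — holds.
Plan and Package need the same test rig — holds.
Research is blocked on Triage — holds.
The team can handle at most 2 items per day — holds.
Package has to be done by day 3 — holds.
Research is blocked on Handover — holds.

No — it violates: Pat owns both Plan and Handover and can only do one per day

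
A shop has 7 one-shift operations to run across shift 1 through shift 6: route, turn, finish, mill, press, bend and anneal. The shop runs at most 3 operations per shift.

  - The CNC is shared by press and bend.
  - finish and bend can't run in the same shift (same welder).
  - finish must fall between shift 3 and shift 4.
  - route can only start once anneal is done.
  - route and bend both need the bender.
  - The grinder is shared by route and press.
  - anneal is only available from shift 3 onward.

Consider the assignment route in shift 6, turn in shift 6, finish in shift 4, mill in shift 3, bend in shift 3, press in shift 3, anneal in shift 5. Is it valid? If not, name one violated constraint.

finish must fall between shift 3 and shift 4 — holds.
finish and bend can't run in the same shift (same welder) — holds.
The shop runs at most 3 operations per shift — holds.
anneal is only available from shift 3 onward — holds.
route can only start once anneal is done — holds.
The grinder is shared by route and press — holds.
route and bend both need the bender — holds.
The CNC is shared by press and bend — violated.

No. The CNC is shared by press and bend is not satisfied.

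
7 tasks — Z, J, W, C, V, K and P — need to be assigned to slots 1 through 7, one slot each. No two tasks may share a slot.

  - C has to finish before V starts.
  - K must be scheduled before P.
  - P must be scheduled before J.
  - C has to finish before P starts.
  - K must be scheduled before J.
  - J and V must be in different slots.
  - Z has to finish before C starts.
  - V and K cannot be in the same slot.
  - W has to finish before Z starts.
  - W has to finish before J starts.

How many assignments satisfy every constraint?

Splitting on Z: it can be 2 (7), 3 (6). Listing each branch's schedules as (J, W, C, V, K, P):
Z=2: (6,1,3,7,4,5) (6,1,4,7,3,5) (7,1,3,4,5,6) (7,1,3,5,4,6) (7,1,3,6,4,5) (7,1,4,5,3,6) (7,1,4,6,3,5) — 7.
Z=3: (6,1,4,7,2,5) (6,2,4,7,1,5) (7,1,4,5,2,6) (7,1,4,6,2,5) (7,2,4,5,1,6) (7,2,4,6,1,5) — 6.
Summing: 7 + 6 = 13.

13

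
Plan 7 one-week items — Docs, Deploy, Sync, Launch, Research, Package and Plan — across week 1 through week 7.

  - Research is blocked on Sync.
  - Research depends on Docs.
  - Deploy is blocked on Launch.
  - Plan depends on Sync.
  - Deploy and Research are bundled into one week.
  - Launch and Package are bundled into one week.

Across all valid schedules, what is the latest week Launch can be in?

week 6

Downstream work caps Launch at week 6.
Launch at week 6 is achievable: Docs in week 1; Research in week 7; Sync in week 1; Launch in week 6; Deploy in week 7; Plan in week 2; Package in week 6.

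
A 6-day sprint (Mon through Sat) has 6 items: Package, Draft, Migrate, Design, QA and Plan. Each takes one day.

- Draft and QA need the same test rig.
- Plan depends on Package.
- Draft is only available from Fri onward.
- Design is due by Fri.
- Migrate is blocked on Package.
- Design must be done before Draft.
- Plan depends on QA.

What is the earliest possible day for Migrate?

Tue

Precedence pushes Migrate to at least Tue.
Migrate at Tue is achievable: Draft=Fri, Migrate=Tue, Plan=Tue, Package=Mon, Design=Mon, QA=Mon.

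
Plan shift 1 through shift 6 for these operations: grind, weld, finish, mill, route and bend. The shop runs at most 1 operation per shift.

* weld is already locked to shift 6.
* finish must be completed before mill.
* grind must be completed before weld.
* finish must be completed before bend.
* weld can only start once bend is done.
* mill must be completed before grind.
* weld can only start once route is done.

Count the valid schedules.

Splitting on grind: it can be shift 3 (2), shift 4 (5), shift 5 (8). Listing each branch's schedules as (weld, finish, mill, route, bend) by shift number:
grind=shift 3: (6,1,2,4,5) (6,1,2,5,4) — 2.
grind=shift 4: (6,1,2,3,5) (6,1,2,5,3) (6,1,3,2,5) (6,1,3,5,2) (6,2,3,1,5) — 5.
grind=shift 5: (6,1,2,3,4) (6,1,2,4,3) (6,1,3,2,4) (6,1,3,4,2) (6,1,4,2,3) (6,1,4,3,2) (6,2,3,1,4) (6,2,4,1,3) — 8.
Summing: 2 + 5 + 8 = 15.

15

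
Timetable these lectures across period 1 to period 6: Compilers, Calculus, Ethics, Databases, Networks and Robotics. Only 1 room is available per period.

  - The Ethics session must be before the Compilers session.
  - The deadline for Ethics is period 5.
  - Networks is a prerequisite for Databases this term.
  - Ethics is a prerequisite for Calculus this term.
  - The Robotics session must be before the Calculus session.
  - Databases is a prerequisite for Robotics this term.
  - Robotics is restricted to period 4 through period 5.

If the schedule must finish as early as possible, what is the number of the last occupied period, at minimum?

The precedence chain requires at least 4 distinct periods.
With at most 1 per period and 6 lectures, at least 6 periods are needed.
Propagating the time windows through the other constraints, Calculus can't land before period 5, so the schedule must run through at least period 5.
6 works (last occupied period: period 6): for example Ethics -> period 1; Databases -> period 3; Networks -> period 2; Compilers -> period 6; Calculus -> period 5; Robotics -> period 4.

period 6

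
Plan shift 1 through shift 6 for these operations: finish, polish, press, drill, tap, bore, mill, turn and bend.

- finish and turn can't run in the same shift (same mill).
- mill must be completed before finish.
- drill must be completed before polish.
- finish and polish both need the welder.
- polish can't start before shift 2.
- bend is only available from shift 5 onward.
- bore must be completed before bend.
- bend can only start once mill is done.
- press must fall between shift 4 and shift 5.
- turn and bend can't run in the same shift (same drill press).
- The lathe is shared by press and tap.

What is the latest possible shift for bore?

shift 5

Downstream work caps bore at shift 5.
bore at shift 5 is achievable: finish -> shift 3; bend -> shift 6; bore -> shift 5; polish -> shift 2; turn -> shift 1; press -> shift 4; drill -> shift 1; mill -> shift 1; tap -> shift 1.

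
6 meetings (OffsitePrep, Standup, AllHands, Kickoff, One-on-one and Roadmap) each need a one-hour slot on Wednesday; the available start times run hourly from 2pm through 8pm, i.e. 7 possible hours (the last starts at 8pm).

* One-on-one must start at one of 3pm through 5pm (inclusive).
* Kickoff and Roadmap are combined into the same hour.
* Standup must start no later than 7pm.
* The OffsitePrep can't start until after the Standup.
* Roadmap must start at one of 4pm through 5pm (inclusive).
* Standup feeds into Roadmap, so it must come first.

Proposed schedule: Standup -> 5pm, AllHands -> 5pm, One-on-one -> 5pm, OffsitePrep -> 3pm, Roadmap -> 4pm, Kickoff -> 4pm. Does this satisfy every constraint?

Invalid. The OffsitePrep can't start until after the Standup.

Roadmap must start at one of 4pm through 5pm (inclusive) — holds.
Kickoff and Roadmap are combined into the same hour — holds.
The OffsitePrep can't start until after the Standup — violated.
One-on-one must start at one of 3pm through 5pm (inclusive) — holds.
Standup must start no later than 7pm — holds.
Standup feeds into Roadmap, so it must come first — violated.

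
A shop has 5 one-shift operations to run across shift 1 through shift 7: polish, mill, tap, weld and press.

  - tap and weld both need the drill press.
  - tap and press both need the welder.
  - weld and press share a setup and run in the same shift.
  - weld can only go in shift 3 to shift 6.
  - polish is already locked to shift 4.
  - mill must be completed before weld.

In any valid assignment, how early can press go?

shift 3

Press must be in the same shift as weld, which can't be before shift 3, so press is at least shift 3; press must be in the same shift as weld, which can't be after shift 6, so press is at most shift 6.
press at shift 3 is achievable: tap=shift 1; weld=shift 3; press=shift 3; mill=shift 1; polish=shift 4.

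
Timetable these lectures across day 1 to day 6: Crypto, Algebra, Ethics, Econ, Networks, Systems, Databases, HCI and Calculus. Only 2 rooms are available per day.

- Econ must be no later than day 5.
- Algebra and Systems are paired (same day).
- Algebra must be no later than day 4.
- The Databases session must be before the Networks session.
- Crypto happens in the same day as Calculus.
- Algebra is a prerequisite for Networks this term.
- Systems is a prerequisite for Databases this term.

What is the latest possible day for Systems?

day 4

Downstream work caps Systems at day 4.
Systems at day 4 is achievable: Ethics -> day 1; Calculus -> day 2; Crypto -> day 2; Networks -> day 6; Algebra -> day 4; Econ -> day 1; Systems -> day 4; Databases -> day 5; HCI -> day 3.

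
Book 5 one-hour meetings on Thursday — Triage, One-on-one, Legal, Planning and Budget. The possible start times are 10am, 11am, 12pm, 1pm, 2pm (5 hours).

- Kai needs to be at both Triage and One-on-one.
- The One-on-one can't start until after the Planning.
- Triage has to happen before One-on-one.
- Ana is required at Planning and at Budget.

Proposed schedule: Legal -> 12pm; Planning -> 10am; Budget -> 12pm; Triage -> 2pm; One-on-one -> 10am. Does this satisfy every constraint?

No — it violates: Triage has to happen before One-on-one

Ana is required at Planning and at Budget — holds.
Triage has to happen before One-on-one — violated.
Kai needs to be at both Triage and One-on-one — holds.
The One-on-one can't start until after the Planning — violated.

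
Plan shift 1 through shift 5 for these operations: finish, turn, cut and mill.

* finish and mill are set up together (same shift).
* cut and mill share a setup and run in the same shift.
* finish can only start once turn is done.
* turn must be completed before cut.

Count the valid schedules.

10

Splitting on finish: it can be shift 2 (1), shift 3 (2), shift 4 (3), shift 5 (4). Listing each branch's schedules as (turn, cut, mill) by shift number:
finish=shift 2: (1,2,2) — 1.
finish=shift 3: (1,3,3) (2,3,3) — 2.
finish=shift 4: (1,4,4) (2,4,4) (3,4,4) — 3.
finish=shift 5: (1,5,5) (2,5,5) (3,5,5) (4,5,5) — 4.
Summing: 1 + 2 + 3 + 4 = 10.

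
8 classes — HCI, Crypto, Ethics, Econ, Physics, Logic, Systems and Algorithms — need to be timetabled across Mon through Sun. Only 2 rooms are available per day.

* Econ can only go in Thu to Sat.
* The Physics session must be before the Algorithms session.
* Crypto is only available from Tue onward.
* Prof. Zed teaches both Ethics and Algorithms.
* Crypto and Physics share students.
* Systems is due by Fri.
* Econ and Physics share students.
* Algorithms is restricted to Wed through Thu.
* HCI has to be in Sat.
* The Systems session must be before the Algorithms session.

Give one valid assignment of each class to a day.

HCI=Sat, Crypto=Tue, Systems=Mon, Physics=Mon, Algorithms=Wed, Logic=Wed, Ethics=Tue, Econ=Thu

Checking: Physics(Mon) before Algorithms(Wed); Systems(Mon) before Algorithms(Wed); Ethics(Tue) != Algorithms(Wed); Econ(Thu) != Physics(Mon); Crypto(Tue) != Physics(Mon); HCI=Sat in [Sat,Sat]; Systems=Mon in [Mon,Fri]; Crypto=Tue in [Tue,Sun]; Econ=Thu in [Thu,Sat]; Algorithms=Wed in [Wed,Thu]; max 2 per day (cap 2).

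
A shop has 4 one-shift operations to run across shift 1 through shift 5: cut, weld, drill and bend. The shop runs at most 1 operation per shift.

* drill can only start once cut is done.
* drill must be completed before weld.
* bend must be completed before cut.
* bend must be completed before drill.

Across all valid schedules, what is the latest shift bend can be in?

shift 2

Downstream work caps bend at shift 2.
bend at shift 2 is achievable: drill=shift 4; bend=shift 2; cut=shift 3; weld=shift 5.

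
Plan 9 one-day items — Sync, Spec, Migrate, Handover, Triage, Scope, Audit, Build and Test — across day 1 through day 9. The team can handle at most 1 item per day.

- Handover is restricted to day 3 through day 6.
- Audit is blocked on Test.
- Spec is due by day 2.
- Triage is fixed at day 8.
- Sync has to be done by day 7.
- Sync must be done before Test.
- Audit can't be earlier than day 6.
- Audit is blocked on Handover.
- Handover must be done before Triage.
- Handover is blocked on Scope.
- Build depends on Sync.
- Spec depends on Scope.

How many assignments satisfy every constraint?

Splitting on Sync: it can be day 3 (34), day 4 (18), day 5 (6). Listing each branch's schedules as (Spec, Migrate, Handover, Triage, Scope, Audit, Build, Test) by day number:
Sync=day 3: (2,4,5,8,1,7,9,6) (2,4,5,8,1,9,6,7) (2,4,5,8,1,9,7,6) (2,4,6,8,1,7,9,5) (2,4,6,8,1,9,5,7) (2,4,6,8,1,9,7,5) (2,5,4,8,1,7,9,6) (2,5,4,8,1,9,6,7) (2,5,4,8,1,9,7,6) (2,5,6,8,1,7,9,4) (2,5,6,8,1,9,4,7) (2,5,6,8,1,9,7,4) (2,6,4,8,1,7,9,5) (2,6,4,8,1,9,5,7) (2,6,4,8,1,9,7,5) (2,6,5,8,1,7,9,4) (2,6,5,8,1,9,4,7) (2,6,5,8,1,9,7,4) (2,7,4,8,1,6,9,5) (2,7,4,8,1,9,5,6) (2,7,4,8,1,9,6,5) (2,7,5,8,1,6,9,4) (2,7,5,8,1,9,4,6) (2,7,5,8,1,9,6,4) (2,7,6,8,1,9,4,5) (2,7,6,8,1,9,5,4) (2,9,4,8,1,6,7,5) (2,9,4,8,1,7,5,6) (2,9,4,8,1,7,6,5) (2,9,5,8,1,6,7,4) (2,9,5,8,1,7,4,6) (2,9,5,8,1,7,6,4) (2,9,6,8,1,7,4,5) (2,9,6,8,1,7,5,4) — 34.
Sync=day 4: (2,3,5,8,1,7,9,6) (2,3,5,8,1,9,6,7) (2,3,5,8,1,9,7,6) (2,3,6,8,1,7,9,5) (2,3,6,8,1,9,5,7) (2,3,6,8,1,9,7,5) (2,5,3,8,1,7,9,6) (2,5,3,8,1,9,6,7) (2,5,3,8,1,9,7,6) (2,6,3,8,1,7,9,5) (2,6,3,8,1,9,5,7) (2,6,3,8,1,9,7,5) (2,7,3,8,1,6,9,5) (2,7,3,8,1,9,5,6) (2,7,3,8,1,9,6,5) (2,9,3,8,1,6,7,5) (2,9,3,8,1,7,5,6) (2,9,3,8,1,7,6,5) — 18.
Sync=day 5: (2,3,4,8,1,7,9,6) (2,3,4,8,1,9,6,7) (2,3,4,8,1,9,7,6) (2,4,3,8,1,7,9,6) (2,4,3,8,1,9,6,7) (2,4,3,8,1,9,7,6) — 6.
Summing: 34 + 18 + 6 = 58.

58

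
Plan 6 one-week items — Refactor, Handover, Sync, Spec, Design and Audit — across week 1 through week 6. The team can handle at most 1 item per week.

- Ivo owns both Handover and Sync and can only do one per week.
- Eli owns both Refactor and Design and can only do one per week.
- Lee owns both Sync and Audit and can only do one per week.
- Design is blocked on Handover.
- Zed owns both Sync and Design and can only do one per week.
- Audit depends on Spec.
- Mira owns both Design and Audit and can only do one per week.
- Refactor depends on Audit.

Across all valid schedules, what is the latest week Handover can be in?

Downstream work caps Handover at week 5.
Handover at week 5 is achievable: Sync -> week 4; Spec -> week 1; Refactor -> week 3; Design -> week 6; Audit -> week 2; Handover -> week 5.

week 5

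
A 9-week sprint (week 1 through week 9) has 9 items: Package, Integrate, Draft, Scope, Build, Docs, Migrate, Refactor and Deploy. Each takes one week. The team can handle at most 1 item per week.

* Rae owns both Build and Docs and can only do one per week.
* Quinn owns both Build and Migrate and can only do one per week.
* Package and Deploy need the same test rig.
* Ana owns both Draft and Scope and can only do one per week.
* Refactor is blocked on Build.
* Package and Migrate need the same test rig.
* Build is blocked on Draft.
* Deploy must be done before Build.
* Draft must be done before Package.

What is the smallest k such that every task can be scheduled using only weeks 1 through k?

The precedence chain requires at least 3 distinct weeks.
With at most 1 per week and 9 tasks, at least 9 weeks are needed.
9 works (last occupied week: week 9): for example Refactor -> week 5, Build -> week 3, Docs -> week 8, Scope -> week 7, Draft -> week 1, Migrate -> week 9, Deploy -> week 2, Package -> week 4, Integrate -> week 6.

9 weeks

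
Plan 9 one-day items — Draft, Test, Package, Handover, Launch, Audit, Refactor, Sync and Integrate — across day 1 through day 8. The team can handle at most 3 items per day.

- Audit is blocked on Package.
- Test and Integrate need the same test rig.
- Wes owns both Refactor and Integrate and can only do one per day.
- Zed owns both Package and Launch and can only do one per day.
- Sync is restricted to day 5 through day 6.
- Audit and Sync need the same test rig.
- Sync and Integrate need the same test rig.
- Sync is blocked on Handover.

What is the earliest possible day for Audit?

day 2

Precedence pushes Audit to at least day 2.
Audit at day 2 is achievable: Refactor=day 3, Audit=day 2, Launch=day 2, Integrate=day 4, Handover=day 1, Test=day 2, Package=day 1, Draft=day 1, Sync=day 5.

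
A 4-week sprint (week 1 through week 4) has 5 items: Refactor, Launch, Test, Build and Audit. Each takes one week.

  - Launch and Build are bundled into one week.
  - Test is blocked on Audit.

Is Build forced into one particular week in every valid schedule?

No

Build can be week 1 (e.g. Launch in week 1; Build in week 1; Refactor in week 1; Audit in week 1; Test in week 2) or week 2 (e.g. Launch=week 2; Test=week 2; Refactor=week 1; Build=week 2; Audit=week 1).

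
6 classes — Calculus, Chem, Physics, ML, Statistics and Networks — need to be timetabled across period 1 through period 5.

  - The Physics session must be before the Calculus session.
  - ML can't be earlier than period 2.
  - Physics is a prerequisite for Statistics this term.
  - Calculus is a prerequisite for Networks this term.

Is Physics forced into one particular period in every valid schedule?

No

Physics can be period 1 (e.g. Chem in period 1, Statistics in period 2, ML in period 2, Physics in period 1, Calculus in period 2, Networks in period 3) or period 2 (e.g. ML in period 2; Physics in period 2; Calculus in period 3; Networks in period 4; Statistics in period 3; Chem in period 1).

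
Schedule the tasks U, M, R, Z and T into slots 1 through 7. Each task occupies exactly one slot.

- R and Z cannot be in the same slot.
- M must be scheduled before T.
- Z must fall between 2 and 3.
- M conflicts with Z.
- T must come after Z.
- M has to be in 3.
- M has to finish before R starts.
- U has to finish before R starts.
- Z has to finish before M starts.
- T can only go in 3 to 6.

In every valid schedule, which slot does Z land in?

Z's window is 2–3.
M is fixed at 3, and Z can't share a slot with M.
So Z must be 2.

2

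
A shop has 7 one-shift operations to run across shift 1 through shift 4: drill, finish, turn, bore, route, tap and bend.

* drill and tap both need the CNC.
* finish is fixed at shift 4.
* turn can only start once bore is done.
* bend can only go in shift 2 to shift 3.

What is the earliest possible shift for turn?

shift 2

Precedence pushes turn to at least shift 2.
turn at shift 2 is achievable: route=shift 1; turn=shift 2; bend=shift 2; bore=shift 1; finish=shift 4; drill=shift 1; tap=shift 2.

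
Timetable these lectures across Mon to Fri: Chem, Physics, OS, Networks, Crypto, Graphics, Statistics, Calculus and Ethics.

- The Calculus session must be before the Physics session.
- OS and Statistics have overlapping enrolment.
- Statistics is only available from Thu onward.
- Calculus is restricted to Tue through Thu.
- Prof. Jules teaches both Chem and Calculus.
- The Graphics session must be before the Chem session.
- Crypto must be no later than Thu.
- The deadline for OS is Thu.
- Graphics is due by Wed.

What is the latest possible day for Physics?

Precedence pushes Physics to at least Wed.
Physics at Fri is achievable: Ethics -> Mon, Physics -> Fri, Graphics -> Mon, Chem -> Wed, OS -> Mon, Crypto -> Mon, Statistics -> Thu, Networks -> Mon, Calculus -> Tue.

Fri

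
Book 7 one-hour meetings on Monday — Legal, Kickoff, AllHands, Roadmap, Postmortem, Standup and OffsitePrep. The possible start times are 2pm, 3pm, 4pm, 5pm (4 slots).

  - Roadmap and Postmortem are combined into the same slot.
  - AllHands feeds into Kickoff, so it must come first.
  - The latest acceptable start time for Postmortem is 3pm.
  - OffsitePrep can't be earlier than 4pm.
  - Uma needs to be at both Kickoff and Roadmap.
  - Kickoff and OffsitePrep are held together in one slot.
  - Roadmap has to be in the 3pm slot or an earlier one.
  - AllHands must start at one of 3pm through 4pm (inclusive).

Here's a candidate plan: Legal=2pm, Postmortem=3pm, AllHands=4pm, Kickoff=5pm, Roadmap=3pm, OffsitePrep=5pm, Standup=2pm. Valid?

The latest acceptable start time for Postmortem is 3pm — holds.
AllHands must start at one of 3pm through 4pm (inclusive) — holds.
AllHands feeds into Kickoff, so it must come first — holds.
Kickoff and OffsitePrep are held together in one slot — holds.
Roadmap has to be in the 3pm slot or an earlier one — holds.
OffsitePrep can't be earlier than 4pm — holds.
Uma needs to be at both Kickoff and Roadmap — holds.
Roadmap and Postmortem are combined into the same slot — holds.

Yes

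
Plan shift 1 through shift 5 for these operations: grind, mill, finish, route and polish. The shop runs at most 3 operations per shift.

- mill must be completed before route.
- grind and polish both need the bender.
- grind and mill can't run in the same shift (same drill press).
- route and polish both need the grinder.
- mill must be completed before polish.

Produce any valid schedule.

finish -> shift 1; route -> shift 2; grind -> shift 2; polish -> shift 3; mill -> shift 1

Checking: mill(shift 1) before route(shift 2); mill(shift 1) before polish(shift 3); grind(shift 2) != mill(shift 1); route(shift 2) != polish(shift 3); grind(shift 2) != polish(shift 3); max 2 per shift (cap 3).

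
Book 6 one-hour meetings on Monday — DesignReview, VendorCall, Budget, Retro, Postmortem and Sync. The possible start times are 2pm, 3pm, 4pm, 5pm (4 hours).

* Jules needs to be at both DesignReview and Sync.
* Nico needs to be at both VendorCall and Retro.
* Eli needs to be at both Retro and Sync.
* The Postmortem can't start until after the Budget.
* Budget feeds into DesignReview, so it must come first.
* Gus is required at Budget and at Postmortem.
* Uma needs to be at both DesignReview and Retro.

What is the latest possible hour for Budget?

4pm

Downstream work caps Budget at 4pm.
Budget at 4pm is achievable: Retro in 3pm, Budget in 4pm, Postmortem in 5pm, DesignReview in 5pm, VendorCall in 2pm, Sync in 2pm.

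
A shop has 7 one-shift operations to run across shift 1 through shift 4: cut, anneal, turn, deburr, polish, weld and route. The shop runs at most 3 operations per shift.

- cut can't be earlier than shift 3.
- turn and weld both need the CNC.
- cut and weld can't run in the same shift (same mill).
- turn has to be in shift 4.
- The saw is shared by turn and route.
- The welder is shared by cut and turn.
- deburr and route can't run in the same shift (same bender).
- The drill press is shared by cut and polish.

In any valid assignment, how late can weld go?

shift 2

weld at shift 2 is achievable: weld -> shift 2; deburr -> shift 1; turn -> shift 4; route -> shift 2; polish -> shift 1; cut -> shift 3; anneal -> shift 1.
Nothing later works — the conflict and capacity constraints rule out every shift after shift 2.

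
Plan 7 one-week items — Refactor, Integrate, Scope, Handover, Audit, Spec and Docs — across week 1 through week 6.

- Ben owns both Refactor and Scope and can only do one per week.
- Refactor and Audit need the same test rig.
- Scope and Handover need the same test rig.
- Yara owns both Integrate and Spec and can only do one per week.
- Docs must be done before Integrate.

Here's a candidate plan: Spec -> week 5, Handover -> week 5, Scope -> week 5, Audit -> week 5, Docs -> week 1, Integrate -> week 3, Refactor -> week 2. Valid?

No. Scope and Handover need the same test rig is not satisfied.

Yara owns both Integrate and Spec and can only do one per week — holds.
Docs must be done before Integrate — holds.
Refactor and Audit need the same test rig — holds.
Ben owns both Refactor and Scope and can only do one per week — holds.
Scope and Handover need the same test rig — violated.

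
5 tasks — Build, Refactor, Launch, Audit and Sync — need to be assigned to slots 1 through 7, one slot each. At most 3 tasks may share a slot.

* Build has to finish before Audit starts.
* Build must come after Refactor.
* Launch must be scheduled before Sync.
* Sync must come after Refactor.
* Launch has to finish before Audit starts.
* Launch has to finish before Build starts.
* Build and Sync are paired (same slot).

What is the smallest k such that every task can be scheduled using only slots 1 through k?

3

The precedence chain requires at least 3 distinct slots.
With at most 3 per slot and 5 tasks, at least 2 slots are needed.
3 works (last occupied slot: 3): for example Launch in 1; Build in 2; Refactor in 1; Audit in 3; Sync in 2.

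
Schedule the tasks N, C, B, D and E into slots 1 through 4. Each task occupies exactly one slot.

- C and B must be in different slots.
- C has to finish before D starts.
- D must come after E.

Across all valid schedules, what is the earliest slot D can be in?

2

Precedence pushes D to at least 2.
D at 2 is achievable: D -> 2; C -> 1; E -> 1; N -> 1; B -> 2.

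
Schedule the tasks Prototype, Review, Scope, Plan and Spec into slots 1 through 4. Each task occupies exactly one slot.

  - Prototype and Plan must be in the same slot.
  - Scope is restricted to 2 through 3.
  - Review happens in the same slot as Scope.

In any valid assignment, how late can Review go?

Review must be in the same slot as Scope, which can't be before 2, so Review is at least 2; Review must be in the same slot as Scope, which can't be after 3, so Review is at most 3.
Review at 3 is achievable: Spec in 1; Prototype in 1; Review in 3; Plan in 1; Scope in 3.

3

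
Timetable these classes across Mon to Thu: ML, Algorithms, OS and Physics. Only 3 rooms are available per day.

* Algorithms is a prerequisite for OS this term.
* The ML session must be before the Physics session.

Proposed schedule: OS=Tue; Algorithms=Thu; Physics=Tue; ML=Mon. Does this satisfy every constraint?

Algorithms is a prerequisite for OS this term — violated.
The ML session must be before the Physics session — holds.
Only 3 rooms are available per day — holds.

No. Algorithms is a prerequisite for OS this term is not satisfied.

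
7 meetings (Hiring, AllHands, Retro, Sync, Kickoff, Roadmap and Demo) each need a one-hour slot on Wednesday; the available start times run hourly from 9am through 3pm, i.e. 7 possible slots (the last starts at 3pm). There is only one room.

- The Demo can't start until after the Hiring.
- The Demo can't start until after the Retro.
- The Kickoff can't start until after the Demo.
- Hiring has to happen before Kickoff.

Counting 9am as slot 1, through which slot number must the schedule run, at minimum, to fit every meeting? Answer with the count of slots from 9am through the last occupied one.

7

The precedence chain requires at least 3 distinct slots.
With at most 1 per slot and 7 meetings, at least 7 slots are needed.
7 works (last occupied slot: 3pm): for example Demo=11am; Kickoff=12pm; AllHands=1pm; Sync=2pm; Roadmap=3pm; Retro=10am; Hiring=9am.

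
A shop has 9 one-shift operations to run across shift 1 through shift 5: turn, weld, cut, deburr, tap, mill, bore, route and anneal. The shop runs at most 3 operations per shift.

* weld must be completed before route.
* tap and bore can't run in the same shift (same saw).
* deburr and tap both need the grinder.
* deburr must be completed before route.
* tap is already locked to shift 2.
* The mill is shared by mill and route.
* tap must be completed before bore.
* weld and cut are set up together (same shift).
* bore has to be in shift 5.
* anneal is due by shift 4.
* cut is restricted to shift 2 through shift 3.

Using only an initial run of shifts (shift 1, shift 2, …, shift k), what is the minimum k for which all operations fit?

The precedence chain requires at least 2 distinct shifts.
With at most 3 per shift and 9 operations, at least 3 shifts are needed.
bore can't be placed before shift 5, so the schedule must run through at least shift 5.
5 works (last occupied shift: shift 5): for example weld -> shift 2, route -> shift 3, bore -> shift 5, turn -> shift 1, deburr -> shift 1, tap -> shift 2, anneal -> shift 1, cut -> shift 2, mill -> shift 4.

5 shifts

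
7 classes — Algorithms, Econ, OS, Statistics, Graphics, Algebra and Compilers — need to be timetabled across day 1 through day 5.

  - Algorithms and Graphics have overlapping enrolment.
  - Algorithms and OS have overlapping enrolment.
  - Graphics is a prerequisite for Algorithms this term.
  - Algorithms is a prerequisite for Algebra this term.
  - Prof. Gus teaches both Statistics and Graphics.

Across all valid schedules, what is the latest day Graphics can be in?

day 3

Downstream work caps Graphics at day 3.
Graphics at day 3 is achievable: Econ -> day 1; Graphics -> day 3; Algebra -> day 5; OS -> day 1; Algorithms -> day 4; Statistics -> day 1; Compilers -> day 1.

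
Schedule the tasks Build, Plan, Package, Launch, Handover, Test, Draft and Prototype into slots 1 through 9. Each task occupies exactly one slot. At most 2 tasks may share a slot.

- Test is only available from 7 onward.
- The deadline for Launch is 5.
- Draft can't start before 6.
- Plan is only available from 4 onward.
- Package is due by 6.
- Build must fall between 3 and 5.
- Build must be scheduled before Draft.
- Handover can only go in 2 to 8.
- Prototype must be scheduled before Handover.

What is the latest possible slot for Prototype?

7

Downstream work caps Prototype at 7.
Prototype at 7 is achievable: Package in 1; Prototype in 7; Draft in 6; Handover in 8; Test in 7; Build in 3; Launch in 1; Plan in 4.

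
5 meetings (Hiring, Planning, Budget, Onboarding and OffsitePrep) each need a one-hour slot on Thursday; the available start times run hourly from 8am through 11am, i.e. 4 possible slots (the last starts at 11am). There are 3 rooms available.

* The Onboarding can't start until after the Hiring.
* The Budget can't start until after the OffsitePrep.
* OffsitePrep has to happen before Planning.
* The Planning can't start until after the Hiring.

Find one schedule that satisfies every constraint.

OffsitePrep=8am; Budget=9am; Hiring=8am; Onboarding=9am; Planning=9am

Checking: OffsitePrep(8am) before Planning(9am); OffsitePrep(8am) before Budget(9am); Hiring(8am) before Planning(9am); Hiring(8am) before Onboarding(9am); max 3 per slot (cap 3).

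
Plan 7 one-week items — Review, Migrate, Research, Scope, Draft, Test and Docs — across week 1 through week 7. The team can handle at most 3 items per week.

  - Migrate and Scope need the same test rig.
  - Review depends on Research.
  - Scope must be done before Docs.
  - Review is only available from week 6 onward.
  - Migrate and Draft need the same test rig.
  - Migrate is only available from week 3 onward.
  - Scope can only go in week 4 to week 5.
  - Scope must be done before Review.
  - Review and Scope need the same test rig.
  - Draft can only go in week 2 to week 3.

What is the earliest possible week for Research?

Downstream work caps Research at week 6.
Research at week 1 is achievable: Docs -> week 5, Research -> week 1, Migrate -> week 3, Review -> week 6, Scope -> week 4, Draft -> week 2, Test -> week 1.

week 1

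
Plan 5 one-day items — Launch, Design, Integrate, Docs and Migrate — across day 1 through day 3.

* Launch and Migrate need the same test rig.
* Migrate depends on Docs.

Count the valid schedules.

54

Splitting on Launch: it can be day 1 (27), day 2 (18), day 3 (9). Listing each branch's schedules as (Design, Integrate, Docs, Migrate) by day number:
Launch=day 1: (1,1,1,2) (1,1,1,3) (1,1,2,3) (1,2,1,2) (1,2,1,3) (1,2,2,3) (1,3,1,2) (1,3,1,3) (1,3,2,3) (2,1,1,2) (2,1,1,3) (2,1,2,3) (2,2,1,2) (2,2,1,3) (2,2,2,3) (2,3,1,2) (2,3,1,3) (2,3,2,3) (3,1,1,2) (3,1,1,3) (3,1,2,3) (3,2,1,2) (3,2,1,3) (3,2,2,3) (3,3,1,2) (3,3,1,3) (3,3,2,3) — 27.
Launch=day 2: (1,1,1,3) (1,1,2,3) (1,2,1,3) (1,2,2,3) (1,3,1,3) (1,3,2,3) (2,1,1,3) (2,1,2,3) (2,2,1,3) (2,2,2,3) (2,3,1,3) (2,3,2,3) (3,1,1,3) (3,1,2,3) (3,2,1,3) (3,2,2,3) (3,3,1,3) (3,3,2,3) — 18.
Launch=day 3: (1,1,1,2) (1,2,1,2) (1,3,1,2) (2,1,1,2) (2,2,1,2) (2,3,1,2) (3,1,1,2) (3,2,1,2) (3,3,1,2) — 9.
Summing: 27 + 18 + 9 = 54.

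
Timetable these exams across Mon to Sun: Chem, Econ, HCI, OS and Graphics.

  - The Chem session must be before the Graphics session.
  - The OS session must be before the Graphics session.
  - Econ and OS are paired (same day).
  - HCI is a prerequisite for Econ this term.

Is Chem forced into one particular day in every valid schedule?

Chem can be Mon (e.g. HCI=Mon; OS=Tue; Econ=Tue; Graphics=Wed; Chem=Mon) or Tue (e.g. Graphics -> Wed; HCI -> Mon; OS -> Tue; Econ -> Tue; Chem -> Tue).

No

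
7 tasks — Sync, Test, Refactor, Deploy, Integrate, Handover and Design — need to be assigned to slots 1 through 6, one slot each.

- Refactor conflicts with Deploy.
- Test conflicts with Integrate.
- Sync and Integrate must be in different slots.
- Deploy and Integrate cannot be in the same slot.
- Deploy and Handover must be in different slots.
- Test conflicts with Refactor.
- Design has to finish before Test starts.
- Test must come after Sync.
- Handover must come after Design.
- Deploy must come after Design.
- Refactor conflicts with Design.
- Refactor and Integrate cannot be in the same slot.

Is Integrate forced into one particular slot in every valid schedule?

Integrate can be 1 (e.g. Deploy=2, Test=3, Handover=3, Design=1, Integrate=1, Refactor=4, Sync=2) or 2 (e.g. Refactor=4; Design=1; Test=3; Handover=2; Sync=1; Integrate=2; Deploy=3).

No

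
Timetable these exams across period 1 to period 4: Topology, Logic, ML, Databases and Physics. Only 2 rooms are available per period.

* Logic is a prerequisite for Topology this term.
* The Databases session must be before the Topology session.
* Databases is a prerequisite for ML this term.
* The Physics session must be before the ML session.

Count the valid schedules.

Splitting on Topology: it can be period 2 (3), period 3 (17), period 4 (36). Listing each branch's schedules as (Logic, ML, Databases, Physics) by period number:
Topology=period 2: (1,3,1,2) (1,4,1,2) (1,4,1,3) — 3.
Topology=period 3: (1,3,1,2) (1,3,2,1) (1,3,2,2) (1,4,1,2) (1,4,1,3) (1,4,2,1) (1,4,2,2) (1,4,2,3) (2,2,1,1) (2,3,1,1) (2,3,1,2) (2,3,2,1) (2,4,1,1) (2,4,1,2) (2,4,1,3) (2,4,2,1) (2,4,2,3) — 17.
Topology=period 4: (1,3,1,2) (1,3,2,1) (1,3,2,2) (1,4,1,2) (1,4,1,3) (1,4,2,1) (1,4,2,2) (1,4,2,3) (1,4,3,1) (1,4,3,2) (1,4,3,3) (2,2,1,1) (2,3,1,1) (2,3,1,2) (2,3,2,1) (2,4,1,1) (2,4,1,2) (2,4,1,3) (2,4,2,1) (2,4,2,3) (2,4,3,1) (2,4,3,2) (2,4,3,3) (3,2,1,1) (3,3,1,1) (3,3,1,2) (3,3,2,1) (3,3,2,2) (3,4,1,1) (3,4,1,2) (3,4,1,3) (3,4,2,1) (3,4,2,2) (3,4,2,3) (3,4,3,1) (3,4,3,2) — 36.
Summing: 3 + 17 + 36 = 56.

56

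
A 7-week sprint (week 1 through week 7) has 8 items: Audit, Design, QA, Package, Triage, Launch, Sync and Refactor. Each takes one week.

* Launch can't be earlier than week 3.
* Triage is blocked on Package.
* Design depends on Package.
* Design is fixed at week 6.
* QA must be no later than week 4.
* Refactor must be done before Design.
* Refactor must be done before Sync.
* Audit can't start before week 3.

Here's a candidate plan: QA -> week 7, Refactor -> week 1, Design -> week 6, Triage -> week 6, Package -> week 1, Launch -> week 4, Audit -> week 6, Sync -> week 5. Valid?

Invalid. QA must be no later than week 4.

Triage is blocked on Package — holds.
Design depends on Package — holds.
Launch can't be earlier than week 3 — holds.
Audit can't start before week 3 — holds.
Refactor must be done before Sync — holds.
Refactor must be done before Design — holds.
QA must be no later than week 4 — violated.
Design is fixed at week 6 — holds.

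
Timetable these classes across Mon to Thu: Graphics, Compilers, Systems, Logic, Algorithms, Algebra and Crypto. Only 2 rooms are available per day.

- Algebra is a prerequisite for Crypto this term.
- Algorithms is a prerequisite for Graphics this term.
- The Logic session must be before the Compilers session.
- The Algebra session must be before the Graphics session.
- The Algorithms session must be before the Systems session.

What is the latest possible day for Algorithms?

Downstream work caps Algorithms at Wed.
Algorithms at Wed is achievable: Algebra in Mon; Graphics in Thu; Compilers in Tue; Algorithms in Wed; Logic in Mon; Crypto in Tue; Systems in Thu.

Wed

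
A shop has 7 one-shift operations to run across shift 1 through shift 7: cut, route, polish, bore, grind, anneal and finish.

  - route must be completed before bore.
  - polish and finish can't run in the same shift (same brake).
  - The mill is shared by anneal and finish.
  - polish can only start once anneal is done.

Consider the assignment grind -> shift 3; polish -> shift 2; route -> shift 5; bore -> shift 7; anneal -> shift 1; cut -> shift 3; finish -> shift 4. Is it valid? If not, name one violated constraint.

The mill is shared by anneal and finish — holds.
polish and finish can't run in the same shift (same brake) — holds.
route must be completed before bore — holds.
polish can only start once anneal is done — holds.

Yes, all constraints hold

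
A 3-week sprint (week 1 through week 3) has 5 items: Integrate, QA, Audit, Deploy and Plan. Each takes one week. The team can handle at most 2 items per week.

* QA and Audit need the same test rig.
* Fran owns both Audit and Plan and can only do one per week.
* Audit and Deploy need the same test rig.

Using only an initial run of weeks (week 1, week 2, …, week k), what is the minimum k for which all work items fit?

With at most 2 per week and 5 work items, at least 3 weeks are needed.
3 works (last occupied week: week 3): for example Deploy -> week 3; Integrate -> week 1; Plan -> week 3; QA -> week 1; Audit -> week 2.

3 weeks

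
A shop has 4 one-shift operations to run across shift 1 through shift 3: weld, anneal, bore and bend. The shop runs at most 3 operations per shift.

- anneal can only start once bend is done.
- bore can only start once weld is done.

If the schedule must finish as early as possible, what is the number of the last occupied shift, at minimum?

shift 2

The precedence chain requires at least 2 distinct shifts.
With at most 3 per shift and 4 operations, at least 2 shifts are needed.
2 works (last occupied shift: shift 2): for example bend=shift 1; anneal=shift 2; weld=shift 1; bore=shift 2.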